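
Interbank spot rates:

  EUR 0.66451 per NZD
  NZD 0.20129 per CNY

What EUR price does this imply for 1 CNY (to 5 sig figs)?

CNY/EUR = 0.13376

1 CNY × 0.20129 = 0.20129 NZD
0.20129 NZD × 0.66451 = 0.133759 EUR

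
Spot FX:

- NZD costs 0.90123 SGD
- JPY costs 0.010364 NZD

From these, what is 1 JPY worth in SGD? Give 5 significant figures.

1 JPY × 0.010364 = 0.010364 NZD
0.010364 NZD × 0.90123 = 0.00934035 SGD

JPY/SGD = 0.0093403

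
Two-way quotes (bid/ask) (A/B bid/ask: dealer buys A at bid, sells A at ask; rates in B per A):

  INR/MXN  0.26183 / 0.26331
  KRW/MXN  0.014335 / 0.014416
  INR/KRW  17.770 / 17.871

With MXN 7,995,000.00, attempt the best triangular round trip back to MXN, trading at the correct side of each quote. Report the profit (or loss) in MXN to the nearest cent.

Net profit: MXN 130,390.56

Best loop MXN → KRW → INR → MXN:
MXN 7,995,000.00 ÷ 0.014416 (buy KRW at ask) = KRW 554,592,120
KRW 554,592,120 ÷ 17.871 (buy INR at ask) = INR 31,033,077.04
INR 31,033,077.04 × 0.26183 (sell INR at bid) = MXN 8,125,390.56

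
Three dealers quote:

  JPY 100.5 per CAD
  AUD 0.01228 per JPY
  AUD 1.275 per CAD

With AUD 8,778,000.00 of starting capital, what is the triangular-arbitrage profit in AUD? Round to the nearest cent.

Profit: AUD 290,622.68

Profitable loop is AUD → JPY → CAD → AUD:
AUD 8,778,000.00 ÷ 0.01228 = JPY 714,820,847
JPY 714,820,847 ÷ 100.5 = CAD 7,112,645.24
CAD 7,112,645.24 × 1.275 = AUD 9,068,622.68
Profit = AUD 9,068,622.68 − AUD 8,778,000.00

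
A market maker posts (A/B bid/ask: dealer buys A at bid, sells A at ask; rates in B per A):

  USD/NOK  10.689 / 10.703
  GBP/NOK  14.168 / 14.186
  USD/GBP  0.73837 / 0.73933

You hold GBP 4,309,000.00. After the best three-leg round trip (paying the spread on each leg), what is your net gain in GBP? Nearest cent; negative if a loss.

Net profit: GBP 82,524.26

Best loop GBP → USD → NOK → GBP:
GBP 4,309,000.00 ÷ 0.73933 (buy USD at ask) = USD 5,828,249.90
USD 5,828,249.90 × 10.689 (sell USD at bid) = NOK 62,298,163.20
NOK 62,298,163.20 ÷ 14.186 (buy GBP at ask) = GBP 4,391,524.26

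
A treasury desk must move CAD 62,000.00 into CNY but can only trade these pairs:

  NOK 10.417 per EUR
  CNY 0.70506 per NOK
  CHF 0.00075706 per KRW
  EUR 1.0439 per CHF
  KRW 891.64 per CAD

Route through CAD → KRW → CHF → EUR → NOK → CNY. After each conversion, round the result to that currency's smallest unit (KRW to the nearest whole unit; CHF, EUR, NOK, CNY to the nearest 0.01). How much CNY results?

CNY 320,877.42

CAD 62,000.00 × 891.64 = KRW 55,281,680
KRW 55,281,680 × 0.00075706 = CHF 41,851.55
CHF 41,851.55 × 1.0439 = EUR 43,688.83
EUR 43,688.83 × 10.417 = NOK 455,106.54
NOK 455,106.54 × 0.70506 = CNY 320,877.42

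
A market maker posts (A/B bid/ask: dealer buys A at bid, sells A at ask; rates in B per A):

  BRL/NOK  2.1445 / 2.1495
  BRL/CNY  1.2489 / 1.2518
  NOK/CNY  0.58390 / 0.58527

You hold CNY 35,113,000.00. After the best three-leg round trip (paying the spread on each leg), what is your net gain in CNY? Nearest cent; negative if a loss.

Best loop CNY → BRL → NOK → CNY:
CNY 35,113,000.00 ÷ 1.2518 (buy BRL at ask) = BRL 28,050,007.99
BRL 28,050,007.99 × 2.1445 (sell BRL at bid) = NOK 60,153,242.13
NOK 60,153,242.13 × 0.58390 (sell NOK at bid) = CNY 35,123,478.08

Net profit: CNY 10,478.08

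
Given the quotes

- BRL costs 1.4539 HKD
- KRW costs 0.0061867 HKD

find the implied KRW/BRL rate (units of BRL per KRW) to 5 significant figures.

KRW/BRL = 0.0042552

1 KRW × 0.0061867 = 0.0061867 HKD
0.0061867 HKD ÷ 1.4539 = 0.00425524 BRL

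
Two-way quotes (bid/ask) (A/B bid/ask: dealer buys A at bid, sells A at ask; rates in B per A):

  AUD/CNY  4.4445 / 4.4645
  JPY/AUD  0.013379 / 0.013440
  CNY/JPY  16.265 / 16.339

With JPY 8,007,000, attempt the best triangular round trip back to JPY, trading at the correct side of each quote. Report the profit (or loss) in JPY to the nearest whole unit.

Best loop JPY → CNY → AUD → JPY:
JPY 8,007,000 ÷ 16.339 (buy CNY at ask) = CNY 490,054.47
CNY 490,054.47 ÷ 4.4645 (buy AUD at ask) = AUD 109,766.93
AUD 109,766.93 ÷ 0.013440 (buy JPY at ask) = JPY 8,167,182

Net profit: JPY 160,182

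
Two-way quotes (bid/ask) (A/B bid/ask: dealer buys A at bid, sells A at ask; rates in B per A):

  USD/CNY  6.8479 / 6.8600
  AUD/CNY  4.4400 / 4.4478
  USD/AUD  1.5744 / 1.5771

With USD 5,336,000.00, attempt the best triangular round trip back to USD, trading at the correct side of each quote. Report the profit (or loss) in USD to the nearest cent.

Best loop USD → AUD → CNY → USD:
USD 5,336,000.00 × 1.5744 (sell USD at bid) = AUD 8,400,998.40
AUD 8,400,998.40 × 4.4400 (sell AUD at bid) = CNY 37,300,432.90
CNY 37,300,432.90 ÷ 6.8600 (buy USD at ask) = USD 5,437,380.89

Net profit: USD 101,380.89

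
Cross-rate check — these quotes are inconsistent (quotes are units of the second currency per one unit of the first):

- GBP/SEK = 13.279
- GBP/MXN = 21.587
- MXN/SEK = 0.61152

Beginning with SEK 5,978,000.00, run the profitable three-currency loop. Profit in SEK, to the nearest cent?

Profitable loop is SEK → MXN → GBP → SEK:
SEK 5,978,000.00 ÷ 0.61152 = MXN 9,775,641.03
MXN 9,775,641.03 ÷ 21.587 = GBP 452,848.52
GBP 452,848.52 × 13.279 = SEK 6,013,375.51
Profit = SEK 6,013,375.51 − SEK 5,978,000.00

Profit: SEK 35,375.51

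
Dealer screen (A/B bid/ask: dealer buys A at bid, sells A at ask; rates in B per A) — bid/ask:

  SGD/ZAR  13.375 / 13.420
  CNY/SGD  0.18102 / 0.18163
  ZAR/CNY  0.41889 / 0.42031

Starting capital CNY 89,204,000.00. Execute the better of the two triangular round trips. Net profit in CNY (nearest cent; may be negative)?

Best loop CNY → SGD → ZAR → CNY:
CNY 89,204,000.00 × 0.18102 (sell CNY at bid) = SGD 16,147,708.08
SGD 16,147,708.08 × 13.375 (sell SGD at bid) = ZAR 215,975,595.57
ZAR 215,975,595.57 × 0.41889 (sell ZAR at bid) = CNY 90,470,017.23

Net profit: CNY 1,266,017.23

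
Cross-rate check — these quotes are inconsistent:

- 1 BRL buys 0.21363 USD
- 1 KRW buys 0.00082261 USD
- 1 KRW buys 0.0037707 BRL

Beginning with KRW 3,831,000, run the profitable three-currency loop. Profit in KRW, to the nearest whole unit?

Profit: KRW 81,208

Profitable loop is KRW → USD → BRL → KRW:
KRW 3,831,000 × 0.00082261 = USD 3,151.42
USD 3,151.42 ÷ 0.21363 = BRL 14,751.76
BRL 14,751.76 ÷ 0.0037707 = KRW 3,912,208
Profit = KRW 3,912,208 − KRW 3,831,000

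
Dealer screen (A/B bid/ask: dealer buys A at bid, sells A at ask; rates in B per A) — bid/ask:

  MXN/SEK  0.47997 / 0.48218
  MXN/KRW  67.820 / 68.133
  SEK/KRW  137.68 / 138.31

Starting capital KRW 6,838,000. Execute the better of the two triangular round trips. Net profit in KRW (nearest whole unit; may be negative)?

Net profit: KRW 115,831

Best loop KRW → SEK → MXN → KRW:
KRW 6,838,000 ÷ 138.31 (buy SEK at ask) = SEK 49,439.66
SEK 49,439.66 ÷ 0.48218 (buy MXN at ask) = MXN 102,533.63
MXN 102,533.63 × 67.820 (sell MXN at bid) = KRW 6,953,831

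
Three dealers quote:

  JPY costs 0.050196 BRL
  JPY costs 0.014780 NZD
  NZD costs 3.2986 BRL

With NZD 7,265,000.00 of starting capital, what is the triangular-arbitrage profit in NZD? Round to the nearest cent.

Profit: NZD 214,983.51

Profitable loop is NZD → JPY → BRL → NZD:
NZD 7,265,000.00 ÷ 0.014780 = JPY 491,542,625
JPY 491,542,625 × 0.050196 = BRL 24,673,473.61
BRL 24,673,473.61 ÷ 3.2986 = NZD 7,479,983.51
Profit = NZD 7,479,983.51 − NZD 7,265,000.00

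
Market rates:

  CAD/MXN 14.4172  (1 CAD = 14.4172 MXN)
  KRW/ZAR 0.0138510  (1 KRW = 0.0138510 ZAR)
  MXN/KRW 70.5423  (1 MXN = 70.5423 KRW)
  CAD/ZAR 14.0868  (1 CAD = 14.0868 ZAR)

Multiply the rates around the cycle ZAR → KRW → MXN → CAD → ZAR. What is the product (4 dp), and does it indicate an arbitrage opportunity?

1.0000 (no arbitrage)

Around ZAR → KRW → MXN → CAD → ZAR: 1 ÷ 0.0138510 ÷ 70.5423 ÷ 14.4172 × 14.0868 = 1.000002
Product ≈ 1 (deviation 0.000%, within rounding noise).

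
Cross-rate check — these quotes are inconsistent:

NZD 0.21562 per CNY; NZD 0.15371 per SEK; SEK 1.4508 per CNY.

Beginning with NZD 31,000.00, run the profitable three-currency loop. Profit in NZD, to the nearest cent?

Profit: NZD 1,061.39

Profitable loop is NZD → CNY → SEK → NZD:
NZD 31,000.00 ÷ 0.21562 = CNY 143,771.45
CNY 143,771.45 × 1.4508 = SEK 208,583.62
SEK 208,583.62 × 0.15371 = NZD 32,061.39
Profit = NZD 32,061.39 − NZD 31,000.00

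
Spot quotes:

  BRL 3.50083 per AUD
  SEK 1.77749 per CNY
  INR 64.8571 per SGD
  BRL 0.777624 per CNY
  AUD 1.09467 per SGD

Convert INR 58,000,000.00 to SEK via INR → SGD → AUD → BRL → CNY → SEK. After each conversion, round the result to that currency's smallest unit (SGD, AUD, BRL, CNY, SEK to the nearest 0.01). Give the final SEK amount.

SEK 7,833,614.86

INR 58,000,000.00 ÷ 64.8571 = SGD 894,273.72
SGD 894,273.72 × 1.09467 = AUD 978,934.61
AUD 978,934.61 × 3.50083 = BRL 3,427,083.65
BRL 3,427,083.65 ÷ 0.777624 = CNY 4,407,121.76
CNY 4,407,121.76 × 1.77749 = SEK 7,833,614.86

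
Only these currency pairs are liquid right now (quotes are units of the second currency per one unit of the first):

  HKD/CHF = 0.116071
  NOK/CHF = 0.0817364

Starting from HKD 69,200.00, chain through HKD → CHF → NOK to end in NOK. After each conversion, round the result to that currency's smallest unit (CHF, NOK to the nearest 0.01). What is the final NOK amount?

NOK 98,268.46

HKD 69,200.00 × 0.116071 = CHF 8,032.11
CHF 8,032.11 ÷ 0.0817364 = NOK 98,268.46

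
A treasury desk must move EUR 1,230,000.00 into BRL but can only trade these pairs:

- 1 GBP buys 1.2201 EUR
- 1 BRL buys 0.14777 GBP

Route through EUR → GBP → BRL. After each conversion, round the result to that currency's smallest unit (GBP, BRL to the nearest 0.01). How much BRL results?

BRL 6,822,183.73

EUR 1,230,000.00 ÷ 1.2201 = GBP 1,008,114.09
GBP 1,008,114.09 ÷ 0.14777 = BRL 6,822,183.73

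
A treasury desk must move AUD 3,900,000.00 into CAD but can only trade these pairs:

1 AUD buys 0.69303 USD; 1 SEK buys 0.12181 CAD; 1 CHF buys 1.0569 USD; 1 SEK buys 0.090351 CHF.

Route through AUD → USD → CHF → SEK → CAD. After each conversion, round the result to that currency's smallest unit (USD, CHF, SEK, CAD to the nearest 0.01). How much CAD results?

CAD 3,447,725.83

AUD 3,900,000.00 × 0.69303 = USD 2,702,817.00
USD 2,702,817.00 ÷ 1.0569 = CHF 2,557,306.27
CHF 2,557,306.27 ÷ 0.090351 = SEK 28,304,128.01
SEK 28,304,128.01 × 0.12181 = CAD 3,447,725.83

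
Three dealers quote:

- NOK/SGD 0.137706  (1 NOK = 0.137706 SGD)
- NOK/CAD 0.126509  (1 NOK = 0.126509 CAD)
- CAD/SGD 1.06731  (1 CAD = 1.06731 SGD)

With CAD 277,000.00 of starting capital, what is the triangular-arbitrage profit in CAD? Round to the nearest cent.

Profit: CAD 5,501.42

Profitable loop is CAD → NOK → SGD → CAD:
CAD 277,000.00 ÷ 0.126509 = NOK 2,189,567.54
NOK 2,189,567.54 × 0.137706 = SGD 301,516.59
SGD 301,516.59 ÷ 1.06731 = CAD 282,501.42
Profit = CAD 282,501.42 − CAD 277,000.00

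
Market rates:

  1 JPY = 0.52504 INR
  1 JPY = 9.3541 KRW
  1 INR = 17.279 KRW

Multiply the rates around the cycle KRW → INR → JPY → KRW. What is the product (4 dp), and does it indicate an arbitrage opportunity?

Around KRW → INR → JPY → KRW: 1 ÷ 17.279 ÷ 0.52504 × 9.3541 = 1.031077
Product > 1; profitable direction is KRW → INR → JPY → KRW.

1.0311 (arbitrage exists)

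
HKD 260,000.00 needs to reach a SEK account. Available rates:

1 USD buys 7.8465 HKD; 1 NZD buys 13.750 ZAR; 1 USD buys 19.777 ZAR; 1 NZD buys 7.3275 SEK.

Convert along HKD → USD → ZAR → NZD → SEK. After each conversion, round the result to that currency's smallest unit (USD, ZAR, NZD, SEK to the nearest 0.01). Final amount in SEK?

HKD 260,000.00 ÷ 7.8465 = USD 33,135.79
USD 33,135.79 × 19.777 = ZAR 655,326.52
ZAR 655,326.52 ÷ 13.750 = NZD 47,660.11
NZD 47,660.11 × 7.3275 = SEK 349,229.46

SEK 349,229.46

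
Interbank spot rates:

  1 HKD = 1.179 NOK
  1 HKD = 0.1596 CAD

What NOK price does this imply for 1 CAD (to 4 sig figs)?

1 CAD ÷ 0.1596 = 6.26566 HKD
6.26566 HKD × 1.179 = 7.38722 NOK

CAD/NOK = 7.387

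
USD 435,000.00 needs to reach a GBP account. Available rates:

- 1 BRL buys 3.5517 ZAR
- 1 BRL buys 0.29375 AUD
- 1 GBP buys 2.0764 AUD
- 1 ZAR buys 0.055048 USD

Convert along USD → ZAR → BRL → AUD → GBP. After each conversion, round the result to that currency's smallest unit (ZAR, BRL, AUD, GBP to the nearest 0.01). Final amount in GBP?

USD 435,000.00 ÷ 0.055048 = ZAR 7,902,194.45
ZAR 7,902,194.45 ÷ 3.5517 = BRL 2,224,904.82
BRL 2,224,904.82 × 0.29375 = AUD 653,565.79
AUD 653,565.79 ÷ 2.0764 = GBP 314,759.10

GBP 314,759.10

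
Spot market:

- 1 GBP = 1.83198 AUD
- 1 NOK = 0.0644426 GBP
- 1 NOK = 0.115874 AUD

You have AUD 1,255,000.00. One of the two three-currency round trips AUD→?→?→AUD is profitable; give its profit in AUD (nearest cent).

Profit: AUD 23,649.49

Profitable loop is AUD → NOK → GBP → AUD:
AUD 1,255,000.00 ÷ 0.115874 = NOK 10,830,729.93
NOK 10,830,729.93 × 0.0644426 = GBP 697,960.40
GBP 697,960.40 × 1.83198 = AUD 1,278,649.49
Profit = AUD 1,278,649.49 − AUD 1,255,000.00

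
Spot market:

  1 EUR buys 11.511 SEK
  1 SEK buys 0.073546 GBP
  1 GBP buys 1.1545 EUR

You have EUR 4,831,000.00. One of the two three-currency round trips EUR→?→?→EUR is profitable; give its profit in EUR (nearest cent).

Profit: EUR 111,776.68

Profitable loop is EUR → GBP → SEK → EUR:
EUR 4,831,000.00 ÷ 1.1545 = GBP 4,184,495.45
GBP 4,184,495.45 ÷ 0.073546 = SEK 56,896,302.35
SEK 56,896,302.35 ÷ 11.511 = EUR 4,942,776.68
Profit = EUR 4,942,776.68 − EUR 4,831,000.00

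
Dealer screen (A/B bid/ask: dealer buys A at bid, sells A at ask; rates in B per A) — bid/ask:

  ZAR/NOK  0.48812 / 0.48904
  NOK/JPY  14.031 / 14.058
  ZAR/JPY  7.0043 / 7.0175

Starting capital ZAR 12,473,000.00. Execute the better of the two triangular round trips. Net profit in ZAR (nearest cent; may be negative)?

Net profit: ZAR 234,723.00

Best loop ZAR → JPY → NOK → ZAR:
ZAR 12,473,000.00 × 7.0043 (sell ZAR at bid) = JPY 87,364,634
JPY 87,364,634 ÷ 14.058 (buy NOK at ask) = NOK 6,214,584.86
NOK 6,214,584.86 ÷ 0.48904 (buy ZAR at ask) = ZAR 12,707,723.00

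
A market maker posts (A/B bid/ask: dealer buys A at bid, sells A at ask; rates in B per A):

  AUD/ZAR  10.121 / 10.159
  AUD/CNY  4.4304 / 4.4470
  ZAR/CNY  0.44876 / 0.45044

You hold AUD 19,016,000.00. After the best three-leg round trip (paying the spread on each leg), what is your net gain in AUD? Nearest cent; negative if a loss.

Best loop AUD → ZAR → CNY → AUD:
AUD 19,016,000.00 × 10.121 (sell AUD at bid) = ZAR 192,460,936.00
ZAR 192,460,936.00 × 0.44876 (sell ZAR at bid) = CNY 86,368,769.64
CNY 86,368,769.64 ÷ 4.4470 (buy AUD at ask) = AUD 19,421,805.63

Net profit: AUD 405,805.63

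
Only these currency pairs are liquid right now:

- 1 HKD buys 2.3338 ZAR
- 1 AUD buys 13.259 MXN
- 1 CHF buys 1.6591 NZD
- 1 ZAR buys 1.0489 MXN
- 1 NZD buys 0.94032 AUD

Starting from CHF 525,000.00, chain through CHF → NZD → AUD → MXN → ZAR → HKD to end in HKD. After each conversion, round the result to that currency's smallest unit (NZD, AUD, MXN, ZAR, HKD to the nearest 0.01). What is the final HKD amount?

CHF 525,000.00 × 1.6591 = NZD 871,027.50
NZD 871,027.50 × 0.94032 = AUD 819,044.58
AUD 819,044.58 × 13.259 = MXN 10,859,712.09
MXN 10,859,712.09 ÷ 1.0489 = ZAR 10,353,429.39
ZAR 10,353,429.39 ÷ 2.3338 = HKD 4,436,296.76

HKD 4,436,296.76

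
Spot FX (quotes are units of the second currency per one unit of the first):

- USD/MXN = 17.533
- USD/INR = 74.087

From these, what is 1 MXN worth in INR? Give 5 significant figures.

MXN/INR = 4.2256

1 MXN ÷ 17.533 = 0.0570353 USD
0.0570353 USD × 74.087 = 4.22557 INR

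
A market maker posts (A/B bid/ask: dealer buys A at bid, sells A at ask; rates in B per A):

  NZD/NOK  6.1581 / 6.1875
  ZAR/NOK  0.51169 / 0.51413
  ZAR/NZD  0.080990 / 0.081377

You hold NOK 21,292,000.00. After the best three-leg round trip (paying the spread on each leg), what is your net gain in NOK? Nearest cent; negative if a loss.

Net profit: NOK 345,471.05

Best loop NOK → NZD → ZAR → NOK:
NOK 21,292,000.00 ÷ 6.1875 (buy NZD at ask) = NZD 3,441,131.31
NZD 3,441,131.31 ÷ 0.081377 (buy ZAR at ask) = ZAR 42,286,288.67
ZAR 42,286,288.67 × 0.51169 (sell ZAR at bid) = NOK 21,637,471.05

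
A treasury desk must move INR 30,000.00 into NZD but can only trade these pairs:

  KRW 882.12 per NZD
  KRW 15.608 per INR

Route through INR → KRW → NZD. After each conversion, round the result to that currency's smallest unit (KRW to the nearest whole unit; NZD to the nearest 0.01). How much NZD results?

INR 30,000.00 × 15.608 = KRW 468,240
KRW 468,240 ÷ 882.12 = NZD 530.81

NZD 530.81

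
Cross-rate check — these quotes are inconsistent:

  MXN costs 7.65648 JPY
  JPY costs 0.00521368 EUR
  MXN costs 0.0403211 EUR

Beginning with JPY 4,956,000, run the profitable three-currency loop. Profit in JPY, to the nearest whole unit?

Profitable loop is JPY → MXN → EUR → JPY:
JPY 4,956,000 ÷ 7.65648 = MXN 647,294.84
MXN 647,294.84 × 0.0403211 = EUR 26,099.64
EUR 26,099.64 ÷ 0.00521368 = JPY 5,005,992
Profit = JPY 5,005,992 − JPY 4,956,000

Profit: JPY 49,992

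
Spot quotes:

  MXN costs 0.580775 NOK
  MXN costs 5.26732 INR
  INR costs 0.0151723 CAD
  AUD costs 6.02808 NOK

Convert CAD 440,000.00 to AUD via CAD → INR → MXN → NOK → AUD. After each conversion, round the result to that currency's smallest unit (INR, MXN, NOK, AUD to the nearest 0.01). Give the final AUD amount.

CAD 440,000.00 ÷ 0.0151723 = INR 29,000,217.50
INR 29,000,217.50 ÷ 5.26732 = MXN 5,505,687.43
MXN 5,505,687.43 × 0.580775 = NOK 3,197,565.62
NOK 3,197,565.62 ÷ 6.02808 = AUD 530,445.12

AUD 530,445.12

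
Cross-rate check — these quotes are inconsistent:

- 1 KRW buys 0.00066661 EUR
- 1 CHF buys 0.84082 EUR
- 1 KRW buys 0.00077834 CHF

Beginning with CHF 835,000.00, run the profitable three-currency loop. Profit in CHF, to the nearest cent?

Profitable loop is CHF → KRW → EUR → CHF:
CHF 835,000.00 ÷ 0.00077834 = KRW 1,072,795,950
KRW 1,072,795,950 × 0.00066661 = EUR 715,136.51
EUR 715,136.51 ÷ 0.84082 = CHF 850,522.71
Profit = CHF 850,522.71 − CHF 835,000.00

Profit: CHF 15,522.71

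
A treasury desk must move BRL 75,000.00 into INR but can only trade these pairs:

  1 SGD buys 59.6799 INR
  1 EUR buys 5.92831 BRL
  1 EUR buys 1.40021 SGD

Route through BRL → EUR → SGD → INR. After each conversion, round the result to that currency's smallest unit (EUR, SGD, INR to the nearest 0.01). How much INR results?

INR 1,057,186.46

BRL 75,000.00 ÷ 5.92831 = EUR 12,651.16
EUR 12,651.16 × 1.40021 = SGD 17,714.28
SGD 17,714.28 × 59.6799 = INR 1,057,186.46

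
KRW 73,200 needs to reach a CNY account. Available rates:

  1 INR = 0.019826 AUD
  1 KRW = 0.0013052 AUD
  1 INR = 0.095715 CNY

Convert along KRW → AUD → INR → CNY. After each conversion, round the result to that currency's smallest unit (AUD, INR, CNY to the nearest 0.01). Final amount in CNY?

CNY 461.24

KRW 73,200 × 0.0013052 = AUD 95.54
AUD 95.54 ÷ 0.019826 = INR 4,818.92
INR 4,818.92 × 0.095715 = CNY 461.24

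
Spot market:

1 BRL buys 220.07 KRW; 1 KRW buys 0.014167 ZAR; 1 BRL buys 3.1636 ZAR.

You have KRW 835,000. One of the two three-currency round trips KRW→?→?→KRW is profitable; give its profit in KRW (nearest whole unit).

Profitable loop is KRW → BRL → ZAR → KRW:
KRW 835,000 ÷ 220.07 = BRL 3,794.25
BRL 3,794.25 × 3.1636 = ZAR 12,003.48
ZAR 12,003.48 ÷ 0.014167 = KRW 847,285
Profit = KRW 847,285 − KRW 835,000

Profit: KRW 12,285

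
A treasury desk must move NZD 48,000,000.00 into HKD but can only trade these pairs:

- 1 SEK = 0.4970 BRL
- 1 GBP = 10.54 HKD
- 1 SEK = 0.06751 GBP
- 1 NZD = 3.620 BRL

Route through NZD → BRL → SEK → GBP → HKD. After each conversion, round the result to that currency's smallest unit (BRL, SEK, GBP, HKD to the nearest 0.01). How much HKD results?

HKD 248,772,366.83

NZD 48,000,000.00 × 3.620 = BRL 173,760,000.00
BRL 173,760,000.00 ÷ 0.4970 = SEK 349,617,706.24
SEK 349,617,706.24 × 0.06751 = GBP 23,602,691.35
GBP 23,602,691.35 × 10.54 = HKD 248,772,366.83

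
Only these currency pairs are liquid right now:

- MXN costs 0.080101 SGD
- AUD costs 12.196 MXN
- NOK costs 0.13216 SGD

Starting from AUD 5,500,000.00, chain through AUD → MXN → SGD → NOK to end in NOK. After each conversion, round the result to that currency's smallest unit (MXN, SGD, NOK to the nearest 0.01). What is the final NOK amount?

AUD 5,500,000.00 × 12.196 = MXN 67,078,000.00
MXN 67,078,000.00 × 0.080101 = SGD 5,373,014.88
SGD 5,373,014.88 ÷ 0.13216 = NOK 40,655,378.93

NOK 40,655,378.93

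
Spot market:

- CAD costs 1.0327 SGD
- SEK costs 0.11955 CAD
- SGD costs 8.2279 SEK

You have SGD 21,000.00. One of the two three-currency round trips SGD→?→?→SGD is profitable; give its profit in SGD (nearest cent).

Profit: SGD 332.02

Profitable loop is SGD → SEK → CAD → SGD:
SGD 21,000.00 × 8.2279 = SEK 172,785.90
SEK 172,785.90 × 0.11955 = CAD 20,656.55
CAD 20,656.55 × 1.0327 = SGD 21,332.02
Profit = SGD 21,332.02 − SGD 21,000.00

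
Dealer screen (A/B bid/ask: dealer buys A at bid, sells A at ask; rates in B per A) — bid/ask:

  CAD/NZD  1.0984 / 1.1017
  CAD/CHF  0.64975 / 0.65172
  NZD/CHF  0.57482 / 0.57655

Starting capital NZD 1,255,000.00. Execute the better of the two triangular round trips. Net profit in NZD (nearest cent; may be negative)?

Net profit: NZD 28,777.29

Best loop NZD → CAD → CHF → NZD:
NZD 1,255,000.00 ÷ 1.1017 (buy CAD at ask) = CAD 1,139,148.59
CAD 1,139,148.59 × 0.64975 (sell CAD at bid) = CHF 740,161.80
CHF 740,161.80 ÷ 0.57655 (buy NZD at ask) = NZD 1,283,777.29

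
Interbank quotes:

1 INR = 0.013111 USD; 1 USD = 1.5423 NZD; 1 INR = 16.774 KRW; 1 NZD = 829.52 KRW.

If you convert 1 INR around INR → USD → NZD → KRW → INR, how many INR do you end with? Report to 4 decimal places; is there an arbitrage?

Around INR → USD → NZD → KRW → INR: 1 × 0.013111 × 1.5423 × 829.52 ÷ 16.774 = 0.999988
Product ≈ 1 (deviation 0.001%, within rounding noise).

1.0000 (no arbitrage)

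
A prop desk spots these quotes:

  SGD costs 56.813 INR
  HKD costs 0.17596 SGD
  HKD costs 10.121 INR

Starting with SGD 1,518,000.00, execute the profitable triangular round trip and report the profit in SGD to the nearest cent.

Profitable loop is SGD → HKD → INR → SGD:
SGD 1,518,000.00 ÷ 0.17596 = HKD 8,626,960.67
HKD 8,626,960.67 × 10.121 = INR 87,313,468.97
INR 87,313,468.97 ÷ 56.813 = SGD 1,536,857.22
Profit = SGD 1,536,857.22 − SGD 1,518,000.00

Profit: SGD 18,857.22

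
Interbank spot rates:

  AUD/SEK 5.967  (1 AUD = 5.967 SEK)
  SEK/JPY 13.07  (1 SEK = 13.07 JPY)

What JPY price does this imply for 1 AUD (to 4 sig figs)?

1 AUD × 5.967 = 5.967 SEK
5.967 SEK × 13.07 = 77.9887 JPY

AUD/JPY = 77.99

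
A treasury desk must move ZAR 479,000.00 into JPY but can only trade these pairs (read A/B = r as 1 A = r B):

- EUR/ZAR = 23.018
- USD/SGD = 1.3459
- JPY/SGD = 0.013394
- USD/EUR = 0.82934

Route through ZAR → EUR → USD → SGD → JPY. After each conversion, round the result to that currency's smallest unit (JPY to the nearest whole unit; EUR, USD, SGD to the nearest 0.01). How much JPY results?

JPY 2,521,377

ZAR 479,000.00 ÷ 23.018 = EUR 20,809.80
EUR 20,809.80 ÷ 0.82934 = USD 25,092.00
USD 25,092.00 × 1.3459 = SGD 33,771.32
SGD 33,771.32 ÷ 0.013394 = JPY 2,521,377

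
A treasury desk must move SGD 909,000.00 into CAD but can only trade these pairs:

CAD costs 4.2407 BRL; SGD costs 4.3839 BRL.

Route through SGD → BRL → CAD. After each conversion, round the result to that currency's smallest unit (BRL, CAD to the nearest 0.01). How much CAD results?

SGD 909,000.00 × 4.3839 = BRL 3,984,965.10
BRL 3,984,965.10 ÷ 4.2407 = CAD 939,695.12

CAD 939,695.12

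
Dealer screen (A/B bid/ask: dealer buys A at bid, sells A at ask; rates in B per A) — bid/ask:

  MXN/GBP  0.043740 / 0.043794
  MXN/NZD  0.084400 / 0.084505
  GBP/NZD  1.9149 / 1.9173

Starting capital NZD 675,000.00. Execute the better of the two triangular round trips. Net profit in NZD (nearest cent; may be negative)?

Net profit: NZD 3,487.00

Best loop NZD → GBP → MXN → NZD:
NZD 675,000.00 ÷ 1.9173 (buy GBP at ask) = GBP 352,057.58
GBP 352,057.58 ÷ 0.043794 (buy MXN at ask) = MXN 8,038,945.54
MXN 8,038,945.54 × 0.084400 (sell MXN at bid) = NZD 678,487.00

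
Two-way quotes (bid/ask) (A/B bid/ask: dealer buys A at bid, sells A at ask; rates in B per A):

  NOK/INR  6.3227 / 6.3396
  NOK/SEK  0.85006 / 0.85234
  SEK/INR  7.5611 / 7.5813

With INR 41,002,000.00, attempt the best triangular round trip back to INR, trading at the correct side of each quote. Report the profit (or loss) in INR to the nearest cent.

Best loop INR → NOK → SEK → INR:
INR 41,002,000.00 ÷ 6.3396 (buy NOK at ask) = NOK 6,467,600.48
NOK 6,467,600.48 × 0.85006 (sell NOK at bid) = SEK 5,497,848.46
SEK 5,497,848.46 × 7.5611 (sell SEK at bid) = INR 41,569,782.02

Net profit: INR 567,782.02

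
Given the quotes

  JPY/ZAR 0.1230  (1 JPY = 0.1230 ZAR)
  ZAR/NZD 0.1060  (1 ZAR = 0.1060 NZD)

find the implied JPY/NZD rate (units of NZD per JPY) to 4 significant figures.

1 JPY × 0.1230 = 0.123 ZAR
0.123 ZAR × 0.1060 = 0.013038 NZD

JPY/NZD = 0.01304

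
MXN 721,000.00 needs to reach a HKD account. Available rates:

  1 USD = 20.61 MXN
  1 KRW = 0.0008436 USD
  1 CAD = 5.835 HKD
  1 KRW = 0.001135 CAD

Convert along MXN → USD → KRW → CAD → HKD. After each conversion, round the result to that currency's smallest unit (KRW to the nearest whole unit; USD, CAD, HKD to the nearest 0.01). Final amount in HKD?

MXN 721,000.00 ÷ 20.61 = USD 34,983.02
USD 34,983.02 ÷ 0.0008436 = KRW 41,468,729
KRW 41,468,729 × 0.001135 = CAD 47,067.01
CAD 47,067.01 × 5.835 = HKD 274,636.00

HKD 274,636.00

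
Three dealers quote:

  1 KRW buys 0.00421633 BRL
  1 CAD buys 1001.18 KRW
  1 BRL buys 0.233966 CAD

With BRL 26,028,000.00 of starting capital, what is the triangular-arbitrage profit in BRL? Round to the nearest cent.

Profit: BRL 325,681.20

Profitable loop is BRL → KRW → CAD → BRL:
BRL 26,028,000.00 ÷ 0.00421633 = KRW 6,173,141,097
KRW 6,173,141,097 ÷ 1001.18 = CAD 6,165,865.38
CAD 6,165,865.38 ÷ 0.233966 = BRL 26,353,681.20
Profit = BRL 26,353,681.20 − BRL 26,028,000.00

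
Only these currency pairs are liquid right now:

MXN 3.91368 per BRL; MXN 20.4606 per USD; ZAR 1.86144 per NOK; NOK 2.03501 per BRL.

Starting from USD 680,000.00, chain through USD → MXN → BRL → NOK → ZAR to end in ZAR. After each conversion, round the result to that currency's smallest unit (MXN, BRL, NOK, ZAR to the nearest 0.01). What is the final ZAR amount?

USD 680,000.00 × 20.4606 = MXN 13,913,208.00
MXN 13,913,208.00 ÷ 3.91368 = BRL 3,555,019.32
BRL 3,555,019.32 × 2.03501 = NOK 7,234,499.87
NOK 7,234,499.87 × 1.86144 = ZAR 13,466,587.44

ZAR 13,466,587.44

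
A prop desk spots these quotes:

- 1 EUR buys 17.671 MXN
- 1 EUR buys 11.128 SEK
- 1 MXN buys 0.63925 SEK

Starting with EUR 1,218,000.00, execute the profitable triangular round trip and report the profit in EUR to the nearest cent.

Profit: EUR 18,408.65

Profitable loop is EUR → MXN → SEK → EUR:
EUR 1,218,000.00 × 17.671 = MXN 21,523,278.00
MXN 21,523,278.00 × 0.63925 = SEK 13,758,755.46
SEK 13,758,755.46 ÷ 11.128 = EUR 1,236,408.65
Profit = EUR 1,236,408.65 − EUR 1,218,000.00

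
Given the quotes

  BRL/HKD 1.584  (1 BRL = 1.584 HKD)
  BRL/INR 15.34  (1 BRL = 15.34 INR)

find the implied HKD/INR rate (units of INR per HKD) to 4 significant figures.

HKD/INR = 9.684

1 HKD ÷ 1.584 = 0.631313 BRL
0.631313 BRL × 15.34 = 9.68434 INR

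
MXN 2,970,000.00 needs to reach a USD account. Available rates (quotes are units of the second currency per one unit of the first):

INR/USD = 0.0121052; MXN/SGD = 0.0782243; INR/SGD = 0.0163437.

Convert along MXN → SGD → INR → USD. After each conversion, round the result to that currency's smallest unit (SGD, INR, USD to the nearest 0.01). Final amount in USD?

MXN 2,970,000.00 × 0.0782243 = SGD 232,326.17
SGD 232,326.17 ÷ 0.0163437 = INR 14,215,029.03
INR 14,215,029.03 × 0.0121052 = USD 172,075.77

USD 172,075.77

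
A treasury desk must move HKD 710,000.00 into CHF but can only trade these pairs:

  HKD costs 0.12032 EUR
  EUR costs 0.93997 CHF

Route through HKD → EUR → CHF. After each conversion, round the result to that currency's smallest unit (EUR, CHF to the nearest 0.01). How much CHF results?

CHF 80,299.01

HKD 710,000.00 × 0.12032 = EUR 85,427.20
EUR 85,427.20 × 0.93997 = CHF 80,299.01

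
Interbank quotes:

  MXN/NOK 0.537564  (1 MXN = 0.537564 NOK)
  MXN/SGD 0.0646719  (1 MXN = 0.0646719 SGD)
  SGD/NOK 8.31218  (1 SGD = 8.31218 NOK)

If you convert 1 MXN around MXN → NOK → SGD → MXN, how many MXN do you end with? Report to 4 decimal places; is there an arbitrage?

1.0000 (no arbitrage)

Around MXN → NOK → SGD → MXN: 1 × 0.537564 ÷ 8.31218 ÷ 0.0646719 = 0.999999
Product ≈ 1 (deviation 0.000%, within rounding noise).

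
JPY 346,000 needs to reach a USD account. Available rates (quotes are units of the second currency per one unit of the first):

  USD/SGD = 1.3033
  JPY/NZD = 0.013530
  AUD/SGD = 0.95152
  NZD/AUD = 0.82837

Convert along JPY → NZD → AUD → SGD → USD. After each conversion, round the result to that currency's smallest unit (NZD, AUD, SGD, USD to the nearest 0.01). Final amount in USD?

USD 2,831.21

JPY 346,000 × 0.013530 = NZD 4,681.38
NZD 4,681.38 × 0.82837 = AUD 3,877.91
AUD 3,877.91 × 0.95152 = SGD 3,689.91
SGD 3,689.91 ÷ 1.3033 = USD 2,831.21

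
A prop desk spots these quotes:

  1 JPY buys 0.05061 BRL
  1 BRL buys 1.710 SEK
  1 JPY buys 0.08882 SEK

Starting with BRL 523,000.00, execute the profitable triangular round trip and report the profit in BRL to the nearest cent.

Profitable loop is BRL → JPY → SEK → BRL:
BRL 523,000.00 ÷ 0.05061 = JPY 10,333,926
JPY 10,333,926 × 0.08882 = SEK 917,859.32
SEK 917,859.32 ÷ 1.710 = BRL 536,759.83
Profit = BRL 536,759.83 − BRL 523,000.00

Profit: BRL 13,759.83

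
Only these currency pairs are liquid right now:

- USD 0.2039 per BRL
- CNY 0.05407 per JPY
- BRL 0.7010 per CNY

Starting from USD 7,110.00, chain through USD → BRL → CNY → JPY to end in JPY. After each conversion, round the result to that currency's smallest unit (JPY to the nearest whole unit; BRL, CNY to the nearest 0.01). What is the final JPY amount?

USD 7,110.00 ÷ 0.2039 = BRL 34,870.03
BRL 34,870.03 ÷ 0.7010 = CNY 49,743.27
CNY 49,743.27 ÷ 0.05407 = JPY 919,979

JPY 919,979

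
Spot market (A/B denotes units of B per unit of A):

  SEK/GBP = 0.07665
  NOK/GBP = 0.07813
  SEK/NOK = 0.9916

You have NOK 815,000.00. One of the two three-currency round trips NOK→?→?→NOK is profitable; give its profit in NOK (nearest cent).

Profit: NOK 8,758.28

Profitable loop is NOK → GBP → SEK → NOK:
NOK 815,000.00 × 0.07813 = GBP 63,675.95
GBP 63,675.95 ÷ 0.07665 = SEK 830,736.46
SEK 830,736.46 × 0.9916 = NOK 823,758.28
Profit = NOK 823,758.28 − NOK 815,000.00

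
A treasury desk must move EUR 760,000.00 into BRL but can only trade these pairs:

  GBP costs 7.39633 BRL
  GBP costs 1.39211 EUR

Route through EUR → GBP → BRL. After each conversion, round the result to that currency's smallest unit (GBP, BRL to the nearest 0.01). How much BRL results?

EUR 760,000.00 ÷ 1.39211 = GBP 545,933.87
GBP 545,933.87 × 7.39633 = BRL 4,037,907.06

BRL 4,037,907.06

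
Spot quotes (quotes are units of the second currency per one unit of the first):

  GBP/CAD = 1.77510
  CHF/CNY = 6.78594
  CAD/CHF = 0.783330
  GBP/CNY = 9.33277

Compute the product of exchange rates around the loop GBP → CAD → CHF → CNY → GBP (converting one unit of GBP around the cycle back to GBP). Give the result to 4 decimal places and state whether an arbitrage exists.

1.0110 (arbitrage exists)

Around GBP → CAD → CHF → CNY → GBP: 1 × 1.77510 × 0.783330 × 6.78594 ÷ 9.33277 = 1.011037
Product > 1; profitable direction is GBP → CAD → CHF → CNY → GBP.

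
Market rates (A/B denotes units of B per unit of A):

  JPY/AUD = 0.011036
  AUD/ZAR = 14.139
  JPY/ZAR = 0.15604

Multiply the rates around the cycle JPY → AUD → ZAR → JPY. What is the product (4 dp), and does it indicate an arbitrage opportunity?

1.0000 (no arbitrage)

Around JPY → AUD → ZAR → JPY: 1 × 0.011036 × 14.139 ÷ 0.15604 = 0.999987
Product ≈ 1 (deviation 0.001%, within rounding noise).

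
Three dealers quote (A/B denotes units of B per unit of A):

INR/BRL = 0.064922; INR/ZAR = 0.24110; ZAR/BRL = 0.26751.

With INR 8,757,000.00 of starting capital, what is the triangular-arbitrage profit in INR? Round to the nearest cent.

Profitable loop is INR → BRL → ZAR → INR:
INR 8,757,000.00 × 0.064922 = BRL 568,521.95
BRL 568,521.95 ÷ 0.26751 = ZAR 2,125,236.27
ZAR 2,125,236.27 ÷ 0.24110 = INR 8,814,750.18
Profit = INR 8,814,750.18 − INR 8,757,000.00

Profit: INR 57,750.18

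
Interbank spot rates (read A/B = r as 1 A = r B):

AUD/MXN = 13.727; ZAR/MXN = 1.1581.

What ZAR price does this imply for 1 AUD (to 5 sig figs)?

AUD/ZAR = 11.853

1 AUD × 13.727 = 13.727 MXN
13.727 MXN ÷ 1.1581 = 11.853 ZAR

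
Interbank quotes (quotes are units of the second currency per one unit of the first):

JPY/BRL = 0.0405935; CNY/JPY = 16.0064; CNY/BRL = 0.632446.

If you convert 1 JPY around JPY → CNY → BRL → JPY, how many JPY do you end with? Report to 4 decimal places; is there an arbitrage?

0.9734 (arbitrage exists)

Around JPY → CNY → BRL → JPY: 1 ÷ 16.0064 × 0.632446 ÷ 0.0405935 = 0.973360
Product < 1; profitable direction is JPY → BRL → CNY → JPY.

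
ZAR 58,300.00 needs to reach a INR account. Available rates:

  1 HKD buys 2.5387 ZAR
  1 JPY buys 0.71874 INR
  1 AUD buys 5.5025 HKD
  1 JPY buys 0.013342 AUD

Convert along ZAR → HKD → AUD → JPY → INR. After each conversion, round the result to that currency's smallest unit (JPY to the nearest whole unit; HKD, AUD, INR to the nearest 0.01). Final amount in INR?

INR 224,826.90

ZAR 58,300.00 ÷ 2.5387 = HKD 22,964.51
HKD 22,964.51 ÷ 5.5025 = AUD 4,173.47
AUD 4,173.47 ÷ 0.013342 = JPY 312,807
JPY 312,807 × 0.71874 = INR 224,826.90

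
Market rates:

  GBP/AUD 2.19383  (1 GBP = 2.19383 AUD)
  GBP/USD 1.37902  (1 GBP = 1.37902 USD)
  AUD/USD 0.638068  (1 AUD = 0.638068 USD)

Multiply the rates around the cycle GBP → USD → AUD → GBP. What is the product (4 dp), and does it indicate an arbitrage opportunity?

0.9851 (arbitrage exists)

Around GBP → USD → AUD → GBP: 1 × 1.37902 ÷ 0.638068 ÷ 2.19383 = 0.985146
Product < 1; profitable direction is GBP → AUD → USD → GBP.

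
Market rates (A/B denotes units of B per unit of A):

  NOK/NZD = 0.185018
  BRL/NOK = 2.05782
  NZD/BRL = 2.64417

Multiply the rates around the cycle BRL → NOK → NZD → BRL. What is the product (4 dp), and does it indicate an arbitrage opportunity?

Around BRL → NOK → NZD → BRL: 1 × 2.05782 × 0.185018 × 2.64417 = 1.006725
Product > 1; profitable direction is BRL → NOK → NZD → BRL.

1.0067 (arbitrage exists)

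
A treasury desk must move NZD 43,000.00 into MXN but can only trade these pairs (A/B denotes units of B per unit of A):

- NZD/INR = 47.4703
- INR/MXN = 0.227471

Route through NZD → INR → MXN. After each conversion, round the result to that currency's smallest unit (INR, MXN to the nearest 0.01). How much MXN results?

MXN 464,319.01

NZD 43,000.00 × 47.4703 = INR 2,041,222.90
INR 2,041,222.90 × 0.227471 = MXN 464,319.01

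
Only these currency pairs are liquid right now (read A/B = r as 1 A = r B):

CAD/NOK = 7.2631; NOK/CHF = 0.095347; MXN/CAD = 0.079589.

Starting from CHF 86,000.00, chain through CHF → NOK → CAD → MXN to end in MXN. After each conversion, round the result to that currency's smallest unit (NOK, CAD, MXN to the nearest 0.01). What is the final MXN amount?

CHF 86,000.00 ÷ 0.095347 = NOK 901,968.60
NOK 901,968.60 ÷ 7.2631 = CAD 124,185.07
CAD 124,185.07 ÷ 0.079589 = MXN 1,560,329.57

MXN 1,560,329.57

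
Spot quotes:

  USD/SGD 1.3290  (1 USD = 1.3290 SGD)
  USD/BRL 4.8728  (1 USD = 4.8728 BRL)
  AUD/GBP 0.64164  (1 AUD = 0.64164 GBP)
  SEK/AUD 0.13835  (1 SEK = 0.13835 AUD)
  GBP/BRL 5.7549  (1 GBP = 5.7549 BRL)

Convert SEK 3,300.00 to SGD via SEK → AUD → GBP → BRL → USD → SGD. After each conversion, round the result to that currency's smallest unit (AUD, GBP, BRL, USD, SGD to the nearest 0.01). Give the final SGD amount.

SGD 459.81

SEK 3,300.00 × 0.13835 = AUD 456.56
AUD 456.56 × 0.64164 = GBP 292.95
GBP 292.95 × 5.7549 = BRL 1,685.90
BRL 1,685.90 ÷ 4.8728 = USD 345.98
USD 345.98 × 1.3290 = SGD 459.81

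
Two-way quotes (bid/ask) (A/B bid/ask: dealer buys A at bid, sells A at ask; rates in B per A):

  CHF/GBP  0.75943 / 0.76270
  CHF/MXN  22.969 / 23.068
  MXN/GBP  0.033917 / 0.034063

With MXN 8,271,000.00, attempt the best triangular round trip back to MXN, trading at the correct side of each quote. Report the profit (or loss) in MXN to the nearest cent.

Net profit: MXN 177,192.35

Best loop MXN → GBP → CHF → MXN:
MXN 8,271,000.00 × 0.033917 (sell MXN at bid) = GBP 280,527.51
GBP 280,527.51 ÷ 0.76270 (buy CHF at ask) = CHF 367,808.45
CHF 367,808.45 × 22.969 (sell CHF at bid) = MXN 8,448,192.35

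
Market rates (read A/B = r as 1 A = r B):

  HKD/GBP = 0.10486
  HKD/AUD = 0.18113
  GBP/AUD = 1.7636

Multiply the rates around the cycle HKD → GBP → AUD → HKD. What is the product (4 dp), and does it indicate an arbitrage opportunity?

1.0210 (arbitrage exists)

Around HKD → GBP → AUD → HKD: 1 × 0.10486 × 1.7636 ÷ 0.18113 = 1.020985
Product > 1; profitable direction is HKD → GBP → AUD → HKD.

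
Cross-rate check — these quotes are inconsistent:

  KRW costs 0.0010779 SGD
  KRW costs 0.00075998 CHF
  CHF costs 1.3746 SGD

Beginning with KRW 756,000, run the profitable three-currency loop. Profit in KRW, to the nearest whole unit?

Profit: KRW 24,049

Profitable loop is KRW → SGD → CHF → KRW:
KRW 756,000 × 0.0010779 = SGD 814.89
SGD 814.89 ÷ 1.3746 = CHF 592.82
CHF 592.82 ÷ 0.00075998 = KRW 780,049
Profit = KRW 780,049 − KRW 756,000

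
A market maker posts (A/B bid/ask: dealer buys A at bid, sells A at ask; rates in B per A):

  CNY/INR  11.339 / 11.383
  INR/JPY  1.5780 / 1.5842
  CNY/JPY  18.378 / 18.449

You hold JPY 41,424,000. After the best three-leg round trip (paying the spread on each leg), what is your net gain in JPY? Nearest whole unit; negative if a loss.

Net profit: JPY 792,627

Best loop JPY → INR → CNY → JPY:
JPY 41,424,000 ÷ 1.5842 (buy INR at ask) = INR 26,148,213.61
INR 26,148,213.61 ÷ 11.383 (buy CNY at ask) = CNY 2,297,128.49
CNY 2,297,128.49 × 18.378 (sell CNY at bid) = JPY 42,216,627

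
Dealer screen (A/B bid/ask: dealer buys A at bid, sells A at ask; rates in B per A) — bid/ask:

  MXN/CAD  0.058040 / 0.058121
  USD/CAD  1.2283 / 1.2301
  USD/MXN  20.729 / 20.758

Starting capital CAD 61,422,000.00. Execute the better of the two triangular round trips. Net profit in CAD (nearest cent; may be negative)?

Net profit: CAD 1,111,080.01

Best loop CAD → MXN → USD → CAD:
CAD 61,422,000.00 ÷ 0.058121 (buy MXN at ask) = MXN 1,056,795,306.34
MXN 1,056,795,306.34 ÷ 20.758 (buy USD at ask) = USD 50,910,266.23
USD 50,910,266.23 × 1.2283 (sell USD at bid) = CAD 62,533,080.01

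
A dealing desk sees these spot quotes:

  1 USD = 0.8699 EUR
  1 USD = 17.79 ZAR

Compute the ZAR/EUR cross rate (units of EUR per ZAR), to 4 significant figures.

ZAR/EUR = 0.04890

1 ZAR ÷ 17.79 = 0.0562114 USD
0.0562114 USD × 0.8699 = 0.0488983 EUR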